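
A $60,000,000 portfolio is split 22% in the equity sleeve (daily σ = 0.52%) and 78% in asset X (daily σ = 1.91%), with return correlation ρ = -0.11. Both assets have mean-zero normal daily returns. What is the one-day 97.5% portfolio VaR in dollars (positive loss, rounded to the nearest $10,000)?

σ_p² = 0.22²·0.52² + 0.78²·1.91² + 2·-0.11·0.22·0.78·0.52·1.91 = 2.1951 (%²).
σ_p = √2.1951 = 1.482%.
At 97.5%, z = 1.960.
VaR = 1.960 × 1.482% = 2.905%; on $60,000,000 that is $1,743,000.

$1,740,000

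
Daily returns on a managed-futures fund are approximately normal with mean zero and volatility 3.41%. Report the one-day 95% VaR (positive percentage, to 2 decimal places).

5.61%

At 95% one-sided, z = 1.645.
VaR = z·σ = 1.645 × 3.41% = 5.609%.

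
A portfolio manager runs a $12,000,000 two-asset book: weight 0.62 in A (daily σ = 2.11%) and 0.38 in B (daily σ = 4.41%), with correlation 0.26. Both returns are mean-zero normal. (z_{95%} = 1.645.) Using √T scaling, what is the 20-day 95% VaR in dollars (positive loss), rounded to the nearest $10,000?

σ_p = √(0.62²·2.11² + 0.38²·4.41² + 2·0.26·0.62·0.38·2.11·4.41) = 2.379%.
σ_{20d} = 2.379% × √20 = 10.639%.
VaR = 1.645 × 10.639% = 17.501%; on $12,000,000 that is $2,100,120.

$2,100,000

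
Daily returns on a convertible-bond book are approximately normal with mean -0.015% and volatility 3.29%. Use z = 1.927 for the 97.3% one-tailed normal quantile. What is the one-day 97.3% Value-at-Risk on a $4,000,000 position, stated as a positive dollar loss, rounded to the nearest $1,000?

VaR = −μ + z·σ = −(-0.015%) + 1.927 × 3.29% = 6.355%.
On $4,000,000: 0.06355 × $4,000,000 = $254,200.

$254,000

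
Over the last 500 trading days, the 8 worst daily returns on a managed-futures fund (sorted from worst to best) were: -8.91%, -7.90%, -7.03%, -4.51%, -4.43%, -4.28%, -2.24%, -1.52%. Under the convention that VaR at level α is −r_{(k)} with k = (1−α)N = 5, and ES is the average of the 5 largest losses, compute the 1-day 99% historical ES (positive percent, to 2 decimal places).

6.56%

The 5 worst returns sum to -32.78%.
ES = −(-32.78%) / 5 = 6.556% ≈ 6.56%.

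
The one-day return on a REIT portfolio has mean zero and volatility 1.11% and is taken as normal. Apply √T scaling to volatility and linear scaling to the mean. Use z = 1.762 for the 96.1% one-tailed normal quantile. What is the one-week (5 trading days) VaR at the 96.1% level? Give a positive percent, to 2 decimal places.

σ_{5d} = 1.11% × √5 = 2.482%.
VaR = 1.762 × 2.482% = 4.373%.

4.37%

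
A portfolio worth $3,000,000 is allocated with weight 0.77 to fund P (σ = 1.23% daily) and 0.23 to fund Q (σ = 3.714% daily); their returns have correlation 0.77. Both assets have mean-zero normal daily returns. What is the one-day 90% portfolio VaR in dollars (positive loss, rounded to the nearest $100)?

σ_p² = 0.77²·1.23² + 0.23²·3.714² + 2·0.77·0.77·0.23·1.23·3.714 = 2.8726 (%²).
σ_p = √2.8726 = 1.695%.
At 90%, z = 1.282.
VaR = 1.282 × 1.695% = 2.173%; on $3,000,000 that is $65,190.

$65,200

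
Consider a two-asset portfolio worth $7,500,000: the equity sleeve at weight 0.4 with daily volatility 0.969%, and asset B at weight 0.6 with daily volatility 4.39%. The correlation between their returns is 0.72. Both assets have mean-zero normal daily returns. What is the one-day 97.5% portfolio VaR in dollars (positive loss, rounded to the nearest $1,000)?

$430,000

σ_p² = 0.4²·0.969² + 0.6²·4.39² + 2·0.72·0.4·0.6·0.969·4.39 = 8.5583 (%²).
σ_p = √8.5583 = 2.925%.
At 97.5%, z = 1.960.
VaR = 1.960 × 2.925% = 5.733%; on $7,500,000 that is $429,975.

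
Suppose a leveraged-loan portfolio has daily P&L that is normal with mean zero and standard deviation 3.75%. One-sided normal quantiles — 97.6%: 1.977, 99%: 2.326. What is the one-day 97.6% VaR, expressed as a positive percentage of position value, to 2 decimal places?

VaR = z·σ = 1.977 × 3.75% = 7.414%.

7.41%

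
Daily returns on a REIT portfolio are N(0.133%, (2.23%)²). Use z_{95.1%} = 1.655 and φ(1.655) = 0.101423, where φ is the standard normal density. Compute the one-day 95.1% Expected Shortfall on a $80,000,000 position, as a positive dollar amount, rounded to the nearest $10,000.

Tail multiplier: φ(z)/(1−α) = 0.101423 / 0.049 = 2.070.
ES = −(0.133%) + 2.23% × 2.070 = 4.483%.
On $80,000,000: 0.04483 × $80,000,000 = $3,586,400.

$3,590,000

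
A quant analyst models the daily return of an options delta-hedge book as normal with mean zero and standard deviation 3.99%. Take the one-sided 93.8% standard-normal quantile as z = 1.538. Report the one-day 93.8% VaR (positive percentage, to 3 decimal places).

6.137%

VaR = z·σ = 1.538 × 3.99% = 6.137%.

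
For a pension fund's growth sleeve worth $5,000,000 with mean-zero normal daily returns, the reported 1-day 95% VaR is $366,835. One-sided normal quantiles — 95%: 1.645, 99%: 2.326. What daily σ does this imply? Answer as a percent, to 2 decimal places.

4.46%

VaR as a fraction: $366,835 / $5,000,000 = 7.337%.
σ = VaR / z = 7.337% / 1.645 = 4.460%.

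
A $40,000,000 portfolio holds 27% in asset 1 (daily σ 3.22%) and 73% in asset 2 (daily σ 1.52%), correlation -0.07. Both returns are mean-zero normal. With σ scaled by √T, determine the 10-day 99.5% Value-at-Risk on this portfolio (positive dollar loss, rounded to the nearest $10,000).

$4,430,000

σ_p = √(0.27²·3.22² + 0.73²·1.52² + 2·-0.07·0.27·0.73·3.22·1.52) = 1.361%.
σ_{10d} = 1.361% × √10 = 4.304%.
z(99.5%) = 2.576.
VaR = 2.576 × 4.304% = 11.087%; on $40,000,000 that is $4,434,800.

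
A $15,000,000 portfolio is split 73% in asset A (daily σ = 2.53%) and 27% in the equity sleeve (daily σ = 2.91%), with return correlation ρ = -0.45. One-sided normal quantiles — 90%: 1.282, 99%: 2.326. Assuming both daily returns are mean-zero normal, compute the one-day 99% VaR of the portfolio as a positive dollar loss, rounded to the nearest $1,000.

σ_p² = 0.73²·2.53² + 0.27²·2.91² + 2·-0.45·0.73·0.27·2.53·2.91 = 2.7224 (%²).
σ_p = √2.7224 = 1.650%.
VaR = 2.326 × 1.650% = 3.838%; on $15,000,000 that is $575,700.

$576,000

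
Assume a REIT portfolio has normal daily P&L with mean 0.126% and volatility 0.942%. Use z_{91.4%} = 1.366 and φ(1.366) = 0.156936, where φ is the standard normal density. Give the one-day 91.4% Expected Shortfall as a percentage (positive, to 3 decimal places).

1.593%

Tail multiplier: φ(z)/(1−α) = 0.156936 / 0.086 = 1.825.
ES = −(0.126%) + 0.942% × 1.825 = 1.593%.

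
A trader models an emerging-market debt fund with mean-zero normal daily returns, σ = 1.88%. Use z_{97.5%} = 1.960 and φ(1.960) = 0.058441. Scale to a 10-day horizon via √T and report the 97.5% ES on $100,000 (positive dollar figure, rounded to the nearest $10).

σ_{10d} = 1.88% × √10 = 5.945%.
ES multiplier = φ(z)/(1−α) = 0.058441/0.025 = 2.338.
ES = 5.945% × 2.338 = 13.899%; on $100,000: $13,899.

$13,900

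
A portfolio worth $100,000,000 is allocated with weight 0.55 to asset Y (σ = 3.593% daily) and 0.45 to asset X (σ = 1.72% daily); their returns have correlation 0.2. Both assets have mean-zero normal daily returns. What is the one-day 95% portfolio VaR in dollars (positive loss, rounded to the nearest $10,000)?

$3,720,000

σ_p² = 0.55²·3.593² + 0.45²·1.72² + 2·0.2·0.55·0.45·3.593·1.72 = 5.1161 (%²).
σ_p = √5.1161 = 2.262%.
At 95%, z = 1.645.
VaR = 1.645 × 2.262% = 3.721%; on $100,000,000 that is $3,721,000.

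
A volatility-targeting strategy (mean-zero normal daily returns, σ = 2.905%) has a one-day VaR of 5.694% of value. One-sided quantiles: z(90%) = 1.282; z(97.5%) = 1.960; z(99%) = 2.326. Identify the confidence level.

97.5%

Implied z = VaR/σ = 5.694 / 2.905 = 1.960.
This matches z(97.5%) = 1.960.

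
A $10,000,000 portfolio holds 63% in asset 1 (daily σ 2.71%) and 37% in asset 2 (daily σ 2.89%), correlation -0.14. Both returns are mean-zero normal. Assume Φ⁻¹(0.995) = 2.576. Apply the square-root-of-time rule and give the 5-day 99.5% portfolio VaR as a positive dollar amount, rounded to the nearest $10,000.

$1,080,000

σ_p = √(0.63²·2.71² + 0.37²·2.89² + 2·-0.14·0.63·0.37·2.71·2.89) = 1.883%.
σ_{5d} = 1.883% × √5 = 4.211%.
VaR = 2.576 × 4.211% = 10.848%; on $10,000,000 that is $1,084,800.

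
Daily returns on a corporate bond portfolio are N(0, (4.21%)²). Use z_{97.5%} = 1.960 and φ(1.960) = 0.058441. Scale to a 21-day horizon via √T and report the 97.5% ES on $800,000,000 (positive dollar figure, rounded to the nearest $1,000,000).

σ_{21d} = 4.21% × √21 = 19.293%.
ES multiplier = φ(z)/(1−α) = 0.058441/0.025 = 2.338.
ES = 19.293% × 2.338 = 45.107%; on $800,000,000: $360,856,000.

$361,000,000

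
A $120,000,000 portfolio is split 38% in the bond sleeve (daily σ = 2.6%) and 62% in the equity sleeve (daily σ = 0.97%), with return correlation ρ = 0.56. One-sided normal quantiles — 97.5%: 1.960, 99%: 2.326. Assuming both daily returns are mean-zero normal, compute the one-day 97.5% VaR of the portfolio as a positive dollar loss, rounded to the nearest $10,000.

$3,330,000

σ_p² = 0.38²·2.6² + 0.62²·0.97² + 2·0.56·0.38·0.62·2.6·0.97 = 2.0033 (%²).
σ_p = √2.0033 = 1.415%.
VaR = 1.960 × 1.415% = 2.773%; on $120,000,000 that is $3,327,600.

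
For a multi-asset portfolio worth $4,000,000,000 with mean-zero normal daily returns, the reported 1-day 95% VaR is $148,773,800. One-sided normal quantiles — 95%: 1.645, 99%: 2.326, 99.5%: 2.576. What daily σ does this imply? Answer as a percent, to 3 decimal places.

2.261%

VaR as a fraction: $148,773,800 / $4,000,000,000 = 3.719%.
σ = VaR / z = 3.719% / 1.645 = 2.261%.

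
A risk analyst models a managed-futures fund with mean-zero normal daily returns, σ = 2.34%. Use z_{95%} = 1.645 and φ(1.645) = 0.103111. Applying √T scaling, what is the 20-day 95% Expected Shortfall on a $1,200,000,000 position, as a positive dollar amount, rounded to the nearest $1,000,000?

σ_{20d} = 2.34% × √20 = 10.465%.
ES multiplier = φ(z)/(1−α) = 0.103111/0.05 = 2.062.
ES = 10.465% × 2.062 = 21.579%; on $1,200,000,000: $258,948,000.

$259,000,000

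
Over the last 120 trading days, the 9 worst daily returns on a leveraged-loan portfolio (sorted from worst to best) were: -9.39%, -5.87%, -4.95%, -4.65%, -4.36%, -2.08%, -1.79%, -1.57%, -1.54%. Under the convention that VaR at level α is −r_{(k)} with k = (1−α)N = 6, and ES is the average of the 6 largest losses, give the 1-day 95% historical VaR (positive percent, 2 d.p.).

k = 6; the 6th lowest return is -2.08%, so VaR = 2.08%.

2.08%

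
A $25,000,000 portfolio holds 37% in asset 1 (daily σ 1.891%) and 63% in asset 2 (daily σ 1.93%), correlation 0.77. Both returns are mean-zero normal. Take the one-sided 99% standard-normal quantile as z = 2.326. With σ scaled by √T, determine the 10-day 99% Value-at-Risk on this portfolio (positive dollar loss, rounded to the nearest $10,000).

σ_p = √(0.37²·1.891² + 0.63²·1.93² + 2·0.77·0.37·0.63·1.891·1.93) = 1.811%.
σ_{10d} = 1.811% × √10 = 5.727%.
VaR = 2.326 × 5.727% = 13.321%; on $25,000,000 that is $3,330,250.

$3,330,000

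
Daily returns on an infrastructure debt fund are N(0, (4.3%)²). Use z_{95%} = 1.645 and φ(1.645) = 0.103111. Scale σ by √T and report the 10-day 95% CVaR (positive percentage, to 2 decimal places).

28.04%

σ_{10d} = 4.3% × √10 = 13.598%.
ES multiplier = φ(z)/(1−α) = 0.103111/0.05 = 2.062.
ES = 13.598% × 2.062 = 28.039%.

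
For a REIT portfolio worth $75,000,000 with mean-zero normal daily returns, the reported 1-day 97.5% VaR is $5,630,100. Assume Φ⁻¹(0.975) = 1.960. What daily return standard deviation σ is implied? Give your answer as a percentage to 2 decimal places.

VaR as a fraction: $5,630,100 / $75,000,000 = 7.507%.
σ = VaR / z = 7.507% / 1.960 = 3.830%.

3.83%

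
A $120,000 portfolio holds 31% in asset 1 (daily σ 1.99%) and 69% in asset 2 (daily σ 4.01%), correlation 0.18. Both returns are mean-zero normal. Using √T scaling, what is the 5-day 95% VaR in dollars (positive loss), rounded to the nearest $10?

$12,980

σ_p = √(0.31²·1.99² + 0.69²·4.01² + 2·0.18·0.31·0.69·1.99·4.01) = 2.941%.
σ_{5d} = 2.941% × √5 = 6.576%.
z(95%) = 1.645.
VaR = 1.645 × 6.576% = 10.818%; on $120,000 that is $12,982.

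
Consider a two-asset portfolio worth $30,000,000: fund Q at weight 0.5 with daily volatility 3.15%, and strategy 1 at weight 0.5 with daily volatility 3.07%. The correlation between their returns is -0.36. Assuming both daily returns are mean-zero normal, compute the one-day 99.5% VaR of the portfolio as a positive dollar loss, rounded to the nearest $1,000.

$1,360,000

σ_p² = 0.5²·3.15² + 0.5²·3.07² + 2·-0.36·0.5·0.5·3.15·3.07 = 3.0962 (%²).
σ_p = √3.0962 = 1.760%.
At 99.5%, z = 2.576.
VaR = 2.576 × 1.760% = 4.534%; on $30,000,000 that is $1,360,200.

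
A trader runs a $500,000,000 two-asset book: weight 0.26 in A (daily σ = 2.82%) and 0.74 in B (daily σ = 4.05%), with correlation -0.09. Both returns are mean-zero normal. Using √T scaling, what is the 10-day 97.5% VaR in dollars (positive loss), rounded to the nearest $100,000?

σ_p = √(0.26²·2.82² + 0.74²·4.05² + 2·-0.09·0.26·0.74·2.82·4.05) = 3.021%.
σ_{10d} = 3.021% × √10 = 9.553%.
z(97.5%) = 1.960.
VaR = 1.960 × 9.553% = 18.724%; on $500,000,000 that is $93,620,000.

$93,600,000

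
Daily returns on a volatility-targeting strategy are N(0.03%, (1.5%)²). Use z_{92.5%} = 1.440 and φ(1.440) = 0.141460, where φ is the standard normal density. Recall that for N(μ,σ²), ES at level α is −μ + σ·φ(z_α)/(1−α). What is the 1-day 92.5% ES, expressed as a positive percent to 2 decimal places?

2.80%

Tail multiplier: φ(z)/(1−α) = 0.141460 / 0.075 = 1.886.
ES = −(0.03%) + 1.5% × 1.886 = 2.799%.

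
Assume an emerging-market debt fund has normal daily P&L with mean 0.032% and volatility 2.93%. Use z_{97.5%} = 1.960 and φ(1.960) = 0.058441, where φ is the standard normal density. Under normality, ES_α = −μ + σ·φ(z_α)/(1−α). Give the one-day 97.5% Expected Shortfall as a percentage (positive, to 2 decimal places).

Tail multiplier: φ(z)/(1−α) = 0.058441 / 0.025 = 2.338.
ES = −(0.032%) + 2.93% × 2.338 = 6.818%.

6.82%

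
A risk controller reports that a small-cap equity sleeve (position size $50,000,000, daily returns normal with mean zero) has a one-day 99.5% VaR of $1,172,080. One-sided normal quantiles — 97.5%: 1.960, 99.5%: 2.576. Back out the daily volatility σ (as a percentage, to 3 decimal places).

0.910%

VaR as a fraction: $1,172,080 / $50,000,000 = 2.344%.
σ = VaR / z = 2.344% / 2.576 = 0.910%.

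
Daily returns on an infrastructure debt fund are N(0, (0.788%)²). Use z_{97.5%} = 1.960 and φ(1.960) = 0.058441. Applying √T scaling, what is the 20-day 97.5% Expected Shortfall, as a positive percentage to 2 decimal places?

8.24%

σ_{20d} = 0.788% × √20 = 3.524%.
ES multiplier = φ(z)/(1−α) = 0.058441/0.025 = 2.338.
ES = 3.524% × 2.338 = 8.239%.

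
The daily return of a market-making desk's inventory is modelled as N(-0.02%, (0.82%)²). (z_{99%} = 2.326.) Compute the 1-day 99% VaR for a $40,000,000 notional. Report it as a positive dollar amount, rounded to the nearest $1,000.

VaR = −μ + z·σ = −(-0.02%) + 2.326 × 0.82% = 1.927%.
On $40,000,000: 0.01927 × $40,000,000 = $770,800.

$771,000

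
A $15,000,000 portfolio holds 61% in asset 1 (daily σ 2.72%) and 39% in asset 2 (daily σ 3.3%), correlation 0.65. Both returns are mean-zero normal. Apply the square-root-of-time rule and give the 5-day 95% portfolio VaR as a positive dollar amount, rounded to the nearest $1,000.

σ_p = √(0.61²·2.72² + 0.39²·3.3² + 2·0.65·0.61·0.39·2.72·3.3) = 2.681%.
σ_{5d} = 2.681% × √5 = 5.995%.
z(95%) = 1.645.
VaR = 1.645 × 5.995% = 9.862%; on $15,000,000 that is $1,479,300.

$1,479,000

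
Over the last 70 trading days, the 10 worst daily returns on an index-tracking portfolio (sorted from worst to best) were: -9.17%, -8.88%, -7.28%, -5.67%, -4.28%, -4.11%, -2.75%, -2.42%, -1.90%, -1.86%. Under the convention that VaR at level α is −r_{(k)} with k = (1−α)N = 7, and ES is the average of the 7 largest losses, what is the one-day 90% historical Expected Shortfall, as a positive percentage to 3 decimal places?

6.020%

The 7 worst returns sum to -42.14%.
ES = −(-42.14%) / 7 = 6.02% ≈ 6.020%.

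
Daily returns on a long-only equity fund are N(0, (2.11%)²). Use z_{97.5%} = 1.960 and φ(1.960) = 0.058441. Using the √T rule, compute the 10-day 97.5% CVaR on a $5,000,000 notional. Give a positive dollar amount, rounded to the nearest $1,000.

$780,000

σ_{10d} = 2.11% × √10 = 6.672%.
ES multiplier = φ(z)/(1−α) = 0.058441/0.025 = 2.338.
ES = 6.672% × 2.338 = 15.599%; on $5,000,000: $779,950.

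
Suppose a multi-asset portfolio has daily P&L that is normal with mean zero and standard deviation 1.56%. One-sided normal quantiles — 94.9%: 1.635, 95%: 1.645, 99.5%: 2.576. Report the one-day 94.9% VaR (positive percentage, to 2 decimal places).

2.55%

VaR = z·σ = 1.635 × 1.56% = 2.551%.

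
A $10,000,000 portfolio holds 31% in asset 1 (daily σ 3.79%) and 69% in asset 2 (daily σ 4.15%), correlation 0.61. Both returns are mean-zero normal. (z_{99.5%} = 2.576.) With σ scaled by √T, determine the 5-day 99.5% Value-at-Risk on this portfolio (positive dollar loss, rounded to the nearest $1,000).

σ_p = √(0.31²·3.79² + 0.69²·4.15² + 2·0.61·0.31·0.69·3.79·4.15) = 3.699%.
σ_{5d} = 3.699% × √5 = 8.271%.
VaR = 2.576 × 8.271% = 21.306%; on $10,000,000 that is $2,130,600.

$2,131,000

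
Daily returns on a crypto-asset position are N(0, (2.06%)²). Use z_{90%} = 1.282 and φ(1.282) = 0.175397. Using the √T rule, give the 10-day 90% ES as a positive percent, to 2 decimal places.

11.43%

σ_{10d} = 2.06% × √10 = 6.514%.
ES multiplier = φ(z)/(1−α) = 0.175397/0.1 = 1.754.
ES = 6.514% × 1.754 = 11.426%.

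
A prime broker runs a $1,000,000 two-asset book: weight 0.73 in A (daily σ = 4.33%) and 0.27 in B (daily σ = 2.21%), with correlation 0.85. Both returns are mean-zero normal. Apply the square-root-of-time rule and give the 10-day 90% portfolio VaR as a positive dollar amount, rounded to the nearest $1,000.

σ_p = √(0.73²·4.33² + 0.27²·2.21² + 2·0.85·0.73·0.27·4.33·2.21) = 3.682%.
σ_{10d} = 3.682% × √10 = 11.644%.
z(90%) = 1.282.
VaR = 1.282 × 11.644% = 14.928%; on $1,000,000 that is $149,280.

$149,000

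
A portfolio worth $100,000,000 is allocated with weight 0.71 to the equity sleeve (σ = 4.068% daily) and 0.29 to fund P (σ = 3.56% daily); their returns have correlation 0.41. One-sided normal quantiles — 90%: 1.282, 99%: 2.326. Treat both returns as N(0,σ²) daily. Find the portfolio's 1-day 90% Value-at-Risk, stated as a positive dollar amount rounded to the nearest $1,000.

σ_p² = 0.71²·4.068² + 0.29²·3.56² + 2·0.41·0.71·0.29·4.068·3.56 = 11.8531 (%²).
σ_p = √11.8531 = 3.443%.
VaR = 1.282 × 3.443% = 4.414%; on $100,000,000 that is $4,414,000.

$4,414,000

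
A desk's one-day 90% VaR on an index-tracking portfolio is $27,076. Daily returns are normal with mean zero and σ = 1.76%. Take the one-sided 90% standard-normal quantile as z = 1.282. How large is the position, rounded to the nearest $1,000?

VaR as a fraction of value: z·σ = 1.282 × 1.76% = 2.25632%.
Position = $27,076 / 0.0225632 = $1,200,007.

$1,200,000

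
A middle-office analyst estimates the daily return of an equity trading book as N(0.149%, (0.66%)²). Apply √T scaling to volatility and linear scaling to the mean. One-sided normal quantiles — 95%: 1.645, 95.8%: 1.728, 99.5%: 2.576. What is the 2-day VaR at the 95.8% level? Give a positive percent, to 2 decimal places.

σ_{2d} = 0.66% × √2 = 0.933%; μ_{2d} = 2 × 0.149% = 0.298%.
VaR = −(0.298%) + 1.728 × 0.933% = 1.314%.

1.31%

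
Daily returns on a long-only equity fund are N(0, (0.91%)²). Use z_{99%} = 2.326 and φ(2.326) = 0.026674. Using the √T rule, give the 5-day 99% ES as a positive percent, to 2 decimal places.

σ_{5d} = 0.91% × √5 = 2.035%.
ES multiplier = φ(z)/(1−α) = 0.026674/0.01 = 2.667.
ES = 2.035% × 2.667 = 5.427%.

5.43%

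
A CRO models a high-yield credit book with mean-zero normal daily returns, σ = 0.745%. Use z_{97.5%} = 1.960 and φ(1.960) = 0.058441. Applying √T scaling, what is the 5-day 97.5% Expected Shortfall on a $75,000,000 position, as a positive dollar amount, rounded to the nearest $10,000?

σ_{5d} = 0.745% × √5 = 1.666%.
ES multiplier = φ(z)/(1−α) = 0.058441/0.025 = 2.338.
ES = 1.666% × 2.338 = 3.895%; on $75,000,000: $2,921,250.

$2,920,000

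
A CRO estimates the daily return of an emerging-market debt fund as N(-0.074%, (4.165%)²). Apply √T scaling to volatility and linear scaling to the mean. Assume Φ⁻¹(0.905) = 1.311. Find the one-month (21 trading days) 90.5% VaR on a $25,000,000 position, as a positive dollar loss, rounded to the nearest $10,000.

σ_{21d} = 4.165% × √21 = 19.086%; μ_{21d} = 21 × -0.074% = -1.554%.
VaR = −(-1.554%) + 1.311 × 19.086% = 26.576%.
On $25,000,000: 0.26576 × $25,000,000 = $6,644,000.

$6,640,000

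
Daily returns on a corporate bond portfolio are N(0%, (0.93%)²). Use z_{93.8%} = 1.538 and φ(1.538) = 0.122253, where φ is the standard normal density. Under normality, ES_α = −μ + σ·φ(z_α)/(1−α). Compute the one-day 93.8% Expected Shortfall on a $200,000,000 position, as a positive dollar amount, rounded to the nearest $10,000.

$3,670,000

Tail multiplier: φ(z)/(1−α) = 0.122253 / 0.062 = 1.972.
ES = 0.93% × 1.972 = 1.834%.
On $200,000,000: 0.01834 × $200,000,000 = $3,668,000.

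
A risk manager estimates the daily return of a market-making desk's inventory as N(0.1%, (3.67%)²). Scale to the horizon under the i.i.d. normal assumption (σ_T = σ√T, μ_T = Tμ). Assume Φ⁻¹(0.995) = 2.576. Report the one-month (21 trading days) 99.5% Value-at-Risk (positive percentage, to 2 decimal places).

σ_{21d} = 3.67% × √21 = 16.818%; μ_{21d} = 21 × 0.1% = 2.100%.
VaR = −(2.100%) + 2.576 × 16.818% = 41.223%.

41.22%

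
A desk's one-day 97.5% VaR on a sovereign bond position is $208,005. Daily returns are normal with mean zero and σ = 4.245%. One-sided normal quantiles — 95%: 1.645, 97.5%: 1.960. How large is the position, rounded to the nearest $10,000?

$2,500,000

VaR as a fraction of value: z·σ = 1.960 × 4.245% = 8.3202%.
Position = $208,005 / 0.083202 = $2,500,000.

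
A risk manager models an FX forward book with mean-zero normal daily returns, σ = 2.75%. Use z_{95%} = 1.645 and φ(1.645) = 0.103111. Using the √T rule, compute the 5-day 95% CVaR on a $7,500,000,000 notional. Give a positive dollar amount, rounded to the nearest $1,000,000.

σ_{5d} = 2.75% × √5 = 6.149%.
ES multiplier = φ(z)/(1−α) = 0.103111/0.05 = 2.062.
ES = 6.149% × 2.062 = 12.679%; on $7,500,000,000: $950,925,000.

$951,000,000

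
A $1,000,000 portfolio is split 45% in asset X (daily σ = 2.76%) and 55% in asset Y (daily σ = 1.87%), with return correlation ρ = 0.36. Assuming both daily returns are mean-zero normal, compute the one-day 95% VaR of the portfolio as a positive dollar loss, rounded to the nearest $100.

σ_p² = 0.45²·2.76² + 0.55²·1.87² + 2·0.36·0.45·0.55·2.76·1.87 = 3.5201 (%²).
σ_p = √3.5201 = 1.876%.
At 95%, z = 1.645.
VaR = 1.645 × 1.876% = 3.086%; on $1,000,000 that is $30,860.

$30,900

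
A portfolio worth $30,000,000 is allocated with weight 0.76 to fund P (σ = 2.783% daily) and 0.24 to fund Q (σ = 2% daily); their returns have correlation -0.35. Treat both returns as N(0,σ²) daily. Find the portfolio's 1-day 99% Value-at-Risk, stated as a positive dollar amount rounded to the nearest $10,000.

σ_p² = 0.76²·2.783² + 0.24²·2² + 2·-0.35·0.76·0.24·2.783·2 = 3.9933 (%²).
σ_p = √3.9933 = 1.998%.
At 99%, z = 2.326.
VaR = 2.326 × 1.998% = 4.647%; on $30,000,000 that is $1,394,100.

$1,390,000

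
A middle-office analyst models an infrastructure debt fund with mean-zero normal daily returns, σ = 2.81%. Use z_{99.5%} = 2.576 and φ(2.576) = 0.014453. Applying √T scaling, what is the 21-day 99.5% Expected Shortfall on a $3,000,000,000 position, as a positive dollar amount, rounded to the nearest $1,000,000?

σ_{21d} = 2.81% × √21 = 12.877%.
ES multiplier = φ(z)/(1−α) = 0.014453/0.005 = 2.891.
ES = 12.877% × 2.891 = 37.227%; on $3,000,000,000: $1,116,810,000.

$1,117,000,000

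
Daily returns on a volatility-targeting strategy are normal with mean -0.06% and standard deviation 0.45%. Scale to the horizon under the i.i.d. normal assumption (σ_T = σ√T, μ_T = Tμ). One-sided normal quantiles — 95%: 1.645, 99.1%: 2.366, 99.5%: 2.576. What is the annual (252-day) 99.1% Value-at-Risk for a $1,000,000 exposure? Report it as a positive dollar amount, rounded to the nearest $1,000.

σ_{252d} = 0.45% × √252 = 7.144%; μ_{252d} = 252 × -0.06% = -15.120%.
VaR = −(-15.120%) + 2.366 × 7.144% = 32.023%.
On $1,000,000: 0.32023 × $1,000,000 = $320,230.

$320,000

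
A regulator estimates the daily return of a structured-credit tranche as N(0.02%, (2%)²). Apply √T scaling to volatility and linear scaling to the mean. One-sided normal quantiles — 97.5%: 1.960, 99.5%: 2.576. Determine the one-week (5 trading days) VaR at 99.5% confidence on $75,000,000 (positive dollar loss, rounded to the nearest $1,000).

$8,565,000

σ_{5d} = 2% × √5 = 4.472%; μ_{5d} = 5 × 0.02% = 0.100%.
VaR = −(0.100%) + 2.576 × 4.472% = 11.420%.
On $75,000,000: 0.11420 × $75,000,000 = $8,565,000.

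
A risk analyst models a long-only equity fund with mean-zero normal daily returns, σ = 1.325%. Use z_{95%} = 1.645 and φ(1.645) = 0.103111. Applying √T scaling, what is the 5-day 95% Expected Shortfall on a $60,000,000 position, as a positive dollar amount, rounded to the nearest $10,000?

$3,670,000

σ_{5d} = 1.325% × √5 = 2.963%.
ES multiplier = φ(z)/(1−α) = 0.103111/0.05 = 2.062.
ES = 2.963% × 2.062 = 6.110%; on $60,000,000: $3,666,000.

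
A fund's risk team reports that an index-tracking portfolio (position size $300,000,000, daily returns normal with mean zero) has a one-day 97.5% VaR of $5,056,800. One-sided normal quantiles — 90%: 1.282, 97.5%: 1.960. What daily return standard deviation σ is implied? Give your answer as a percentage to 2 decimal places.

0.86%

VaR as a fraction: $5,056,800 / $300,000,000 = 1.686%.
σ = VaR / z = 1.686% / 1.960 = 0.860%.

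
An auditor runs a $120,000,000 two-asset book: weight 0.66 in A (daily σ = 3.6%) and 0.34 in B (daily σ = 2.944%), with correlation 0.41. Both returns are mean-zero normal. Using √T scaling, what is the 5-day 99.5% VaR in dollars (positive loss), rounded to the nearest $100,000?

σ_p = √(0.66²·3.6² + 0.34²·2.944² + 2·0.41·0.66·0.34·3.6·2.944) = 2.932%.
σ_{5d} = 2.932% × √5 = 6.556%.
z(99.5%) = 2.576.
VaR = 2.576 × 6.556% = 16.888%; on $120,000,000 that is $20,265,600.

$20,300,000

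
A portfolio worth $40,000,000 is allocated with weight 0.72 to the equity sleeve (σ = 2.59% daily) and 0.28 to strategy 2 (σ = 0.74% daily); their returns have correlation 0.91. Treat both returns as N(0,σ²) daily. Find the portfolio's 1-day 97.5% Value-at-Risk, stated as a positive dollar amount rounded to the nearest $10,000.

$1,610,000

σ_p² = 0.72²·2.59² + 0.28²·0.74² + 2·0.91·0.72·0.28·2.59·0.74 = 4.2236 (%²).
σ_p = √4.2236 = 2.055%.
At 97.5%, z = 1.960.
VaR = 1.960 × 2.055% = 4.028%; on $40,000,000 that is $1,611,200.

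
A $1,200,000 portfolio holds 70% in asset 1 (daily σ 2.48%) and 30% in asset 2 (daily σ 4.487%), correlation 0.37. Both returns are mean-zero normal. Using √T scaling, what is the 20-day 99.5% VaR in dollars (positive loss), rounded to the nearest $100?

$353,900

σ_p = √(0.7²·2.48² + 0.3²·4.487² + 2·0.37·0.7·0.3·2.48·4.487) = 2.560%.
σ_{20d} = 2.560% × √20 = 11.449%.
z(99.5%) = 2.576.
VaR = 2.576 × 11.449% = 29.493%; on $1,200,000 that is $353,916.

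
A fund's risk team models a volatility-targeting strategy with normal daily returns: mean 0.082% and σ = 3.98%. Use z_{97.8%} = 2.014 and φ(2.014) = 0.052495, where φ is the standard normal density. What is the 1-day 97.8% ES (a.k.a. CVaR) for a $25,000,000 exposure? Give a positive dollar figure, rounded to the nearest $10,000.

$2,350,000

Tail multiplier: φ(z)/(1−α) = 0.052495 / 0.022 = 2.386.
ES = −(0.082%) + 3.98% × 2.386 = 9.414%.
On $25,000,000: 0.09414 × $25,000,000 = $2,353,500.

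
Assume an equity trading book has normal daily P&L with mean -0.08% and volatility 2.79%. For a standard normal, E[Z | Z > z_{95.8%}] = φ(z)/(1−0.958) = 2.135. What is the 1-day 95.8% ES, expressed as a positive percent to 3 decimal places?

ES = −(-0.08%) + 2.79% × 2.135 = 6.037%.

6.037%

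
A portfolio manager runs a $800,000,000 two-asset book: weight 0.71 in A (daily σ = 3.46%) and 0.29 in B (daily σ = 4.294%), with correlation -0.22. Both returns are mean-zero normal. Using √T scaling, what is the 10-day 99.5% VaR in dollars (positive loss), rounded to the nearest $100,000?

$162,800,000

σ_p = √(0.71²·3.46² + 0.29²·4.294² + 2·-0.22·0.71·0.29·3.46·4.294) = 2.498%.
σ_{10d} = 2.498% × √10 = 7.899%.
z(99.5%) = 2.576.
VaR = 2.576 × 7.899% = 20.348%; on $800,000,000 that is $162,784,000.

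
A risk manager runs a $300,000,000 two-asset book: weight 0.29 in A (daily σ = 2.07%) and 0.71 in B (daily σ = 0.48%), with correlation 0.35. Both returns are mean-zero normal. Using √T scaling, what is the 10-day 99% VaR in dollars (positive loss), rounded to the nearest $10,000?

σ_p = √(0.29²·2.07² + 0.71²·0.48² + 2·0.35·0.29·0.71·2.07·0.48) = 0.787%.
σ_{10d} = 0.787% × √10 = 2.489%.
z(99%) = 2.326.
VaR = 2.326 × 2.489% = 5.789%; on $300,000,000 that is $17,367,000.

$17,370,000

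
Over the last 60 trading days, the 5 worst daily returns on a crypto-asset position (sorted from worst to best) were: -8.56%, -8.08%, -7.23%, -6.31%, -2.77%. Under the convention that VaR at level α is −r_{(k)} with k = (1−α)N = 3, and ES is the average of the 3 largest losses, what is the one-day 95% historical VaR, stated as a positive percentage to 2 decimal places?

7.23%

k = 3; the 3rd lowest return is -7.23%, so VaR = 7.23%.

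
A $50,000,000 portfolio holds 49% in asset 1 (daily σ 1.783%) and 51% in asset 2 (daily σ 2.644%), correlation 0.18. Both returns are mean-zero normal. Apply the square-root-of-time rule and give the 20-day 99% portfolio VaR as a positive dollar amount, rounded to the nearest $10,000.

$9,020,000

σ_p = √(0.49²·1.783² + 0.51²·2.644² + 2·0.18·0.49·0.51·1.783·2.644) = 1.734%.
σ_{20d} = 1.734% × √20 = 7.755%.
z(99%) = 2.326.
VaR = 2.326 × 7.755% = 18.038%; on $50,000,000 that is $9,019,000.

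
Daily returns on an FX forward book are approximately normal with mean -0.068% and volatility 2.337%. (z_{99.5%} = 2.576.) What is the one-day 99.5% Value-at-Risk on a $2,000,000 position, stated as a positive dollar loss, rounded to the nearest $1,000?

$122,000

VaR = −μ + z·σ = −(-0.068%) + 2.576 × 2.337% = 6.088%.
On $2,000,000: 0.06088 × $2,000,000 = $121,760.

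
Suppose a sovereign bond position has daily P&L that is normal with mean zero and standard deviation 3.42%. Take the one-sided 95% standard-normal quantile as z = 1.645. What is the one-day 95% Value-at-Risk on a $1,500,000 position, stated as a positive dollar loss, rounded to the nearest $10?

$84,390

VaR = z·σ = 1.645 × 3.42% = 5.626%.
On $1,500,000: 0.05626 × $1,500,000 = $84,390.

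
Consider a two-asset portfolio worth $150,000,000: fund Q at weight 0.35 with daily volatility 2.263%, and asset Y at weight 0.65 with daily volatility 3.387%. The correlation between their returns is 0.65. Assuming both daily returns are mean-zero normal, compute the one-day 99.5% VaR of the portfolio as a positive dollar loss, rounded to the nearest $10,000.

$10,750,000

σ_p² = 0.35²·2.263² + 0.65²·3.387² + 2·0.65·0.35·0.65·2.263·3.387 = 7.7410 (%²).
σ_p = √7.7410 = 2.782%.
At 99.5%, z = 2.576.
VaR = 2.576 × 2.782% = 7.166%; on $150,000,000 that is $10,749,000.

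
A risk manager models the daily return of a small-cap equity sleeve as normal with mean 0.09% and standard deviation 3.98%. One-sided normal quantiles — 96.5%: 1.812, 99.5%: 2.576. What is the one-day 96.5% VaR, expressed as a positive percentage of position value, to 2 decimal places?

VaR = −μ + z·σ = −(0.09%) + 1.812 × 3.98% = 7.122%.

7.12%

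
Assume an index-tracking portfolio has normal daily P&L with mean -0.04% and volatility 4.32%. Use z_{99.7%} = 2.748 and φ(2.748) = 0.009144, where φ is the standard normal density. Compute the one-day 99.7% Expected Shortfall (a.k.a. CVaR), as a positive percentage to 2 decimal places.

Tail multiplier: φ(z)/(1−α) = 0.009144 / 0.003 = 3.048.
ES = −(-0.04%) + 4.32% × 3.048 = 13.207%.

13.21%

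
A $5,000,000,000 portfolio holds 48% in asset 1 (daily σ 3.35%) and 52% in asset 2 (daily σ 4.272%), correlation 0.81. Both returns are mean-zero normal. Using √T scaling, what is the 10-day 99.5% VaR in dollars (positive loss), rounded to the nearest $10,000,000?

$1,490,000,000

σ_p = √(0.48²·3.35² + 0.52²·4.272² + 2·0.81·0.48·0.52·3.35·4.272) = 3.648%.
σ_{10d} = 3.648% × √10 = 11.536%.
z(99.5%) = 2.576.
VaR = 2.576 × 11.536% = 29.717%; on $5,000,000,000 that is $1,485,850,000.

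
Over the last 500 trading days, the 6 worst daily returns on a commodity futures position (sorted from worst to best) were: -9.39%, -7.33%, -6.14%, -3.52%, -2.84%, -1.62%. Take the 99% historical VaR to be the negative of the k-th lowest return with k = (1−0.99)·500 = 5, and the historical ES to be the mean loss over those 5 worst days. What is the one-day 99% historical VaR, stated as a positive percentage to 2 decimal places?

k = 5; the 5th lowest return is -2.84%, so VaR = 2.84%.

2.84%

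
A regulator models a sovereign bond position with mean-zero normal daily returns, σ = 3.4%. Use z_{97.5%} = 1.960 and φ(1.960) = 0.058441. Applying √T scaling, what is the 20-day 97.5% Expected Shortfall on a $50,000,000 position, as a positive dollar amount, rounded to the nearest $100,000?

σ_{20d} = 3.4% × √20 = 15.205%.
ES multiplier = φ(z)/(1−α) = 0.058441/0.025 = 2.338.
ES = 15.205% × 2.338 = 35.549%; on $50,000,000: $17,774,500.

$17,800,000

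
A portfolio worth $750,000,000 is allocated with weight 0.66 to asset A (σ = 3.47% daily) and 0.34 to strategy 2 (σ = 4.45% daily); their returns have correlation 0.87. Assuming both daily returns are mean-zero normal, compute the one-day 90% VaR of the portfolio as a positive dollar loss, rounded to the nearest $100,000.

σ_p² = 0.66²·3.47² + 0.34²·4.45² + 2·0.87·0.66·0.34·3.47·4.45 = 13.5634 (%²).
σ_p = √13.5634 = 3.683%.
At 90%, z = 1.282.
VaR = 1.282 × 3.683% = 4.722%; on $750,000,000 that is $35,415,000.

$35,400,000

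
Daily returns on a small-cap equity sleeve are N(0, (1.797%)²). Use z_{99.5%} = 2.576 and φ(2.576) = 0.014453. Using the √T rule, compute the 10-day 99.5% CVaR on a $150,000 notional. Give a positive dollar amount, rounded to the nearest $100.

$24,600

σ_{10d} = 1.797% × √10 = 5.683%.
ES multiplier = φ(z)/(1−α) = 0.014453/0.005 = 2.891.
ES = 5.683% × 2.891 = 16.430%; on $150,000: $24,645.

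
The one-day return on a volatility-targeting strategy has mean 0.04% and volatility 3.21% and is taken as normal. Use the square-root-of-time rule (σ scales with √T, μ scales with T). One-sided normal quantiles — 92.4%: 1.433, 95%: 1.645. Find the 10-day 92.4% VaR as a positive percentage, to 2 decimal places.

14.15%

σ_{10d} = 3.21% × √10 = 10.151%; μ_{10d} = 10 × 0.04% = 0.400%.
VaR = −(0.400%) + 1.433 × 10.151% = 14.146%.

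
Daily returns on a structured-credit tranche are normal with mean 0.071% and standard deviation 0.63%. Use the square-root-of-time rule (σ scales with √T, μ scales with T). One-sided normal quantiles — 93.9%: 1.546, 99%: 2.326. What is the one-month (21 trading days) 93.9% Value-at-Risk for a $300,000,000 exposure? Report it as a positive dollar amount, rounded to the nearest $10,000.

σ_{21d} = 0.63% × √21 = 2.887%; μ_{21d} = 21 × 0.071% = 1.491%.
VaR = −(1.491%) + 1.546 × 2.887% = 2.972%.
On $300,000,000: 0.02972 × $300,000,000 = $8,916,000.

$8,920,000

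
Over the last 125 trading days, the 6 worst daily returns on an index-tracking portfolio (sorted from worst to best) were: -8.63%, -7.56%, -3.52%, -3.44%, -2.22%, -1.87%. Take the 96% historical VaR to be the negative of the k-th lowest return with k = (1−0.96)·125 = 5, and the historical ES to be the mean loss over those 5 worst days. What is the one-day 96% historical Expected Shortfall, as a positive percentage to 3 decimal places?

5.074%

The 5 worst returns sum to -25.37%.
ES = −(-25.37%) / 5 = 5.074%.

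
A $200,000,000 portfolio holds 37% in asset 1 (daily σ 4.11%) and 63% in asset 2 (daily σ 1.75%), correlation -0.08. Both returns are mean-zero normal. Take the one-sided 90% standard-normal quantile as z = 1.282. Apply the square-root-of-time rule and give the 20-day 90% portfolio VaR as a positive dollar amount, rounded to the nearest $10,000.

σ_p = √(0.37²·4.11² + 0.63²·1.75² + 2·-0.08·0.37·0.63·4.11·1.75) = 1.805%.
σ_{20d} = 1.805% × √20 = 8.072%.
VaR = 1.282 × 8.072% = 10.348%; on $200,000,000 that is $20,696,000.

$20,700,000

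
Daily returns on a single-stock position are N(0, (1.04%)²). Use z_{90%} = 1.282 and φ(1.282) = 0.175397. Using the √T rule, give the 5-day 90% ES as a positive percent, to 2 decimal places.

σ_{5d} = 1.04% × √5 = 2.326%.
ES multiplier = φ(z)/(1−α) = 0.175397/0.1 = 1.754.
ES = 2.326% × 1.754 = 4.080%.

4.08%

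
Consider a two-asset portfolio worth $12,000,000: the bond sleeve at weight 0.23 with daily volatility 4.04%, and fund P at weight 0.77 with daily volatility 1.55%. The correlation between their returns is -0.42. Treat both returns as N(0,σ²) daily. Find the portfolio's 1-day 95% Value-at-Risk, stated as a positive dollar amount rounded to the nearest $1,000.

σ_p² = 0.23²·4.04² + 0.77²·1.55² + 2·-0.42·0.23·0.77·4.04·1.55 = 1.3563 (%²).
σ_p = √1.3563 = 1.165%.
At 95%, z = 1.645.
VaR = 1.645 × 1.165% = 1.916%; on $12,000,000 that is $229,920.

$230,000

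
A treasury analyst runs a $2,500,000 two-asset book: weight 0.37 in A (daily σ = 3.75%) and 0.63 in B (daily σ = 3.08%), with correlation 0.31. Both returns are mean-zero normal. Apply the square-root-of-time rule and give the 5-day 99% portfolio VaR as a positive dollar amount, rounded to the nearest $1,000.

$353,000

σ_p = √(0.37²·3.75² + 0.63²·3.08² + 2·0.31·0.37·0.63·3.75·3.08) = 2.713%.
σ_{5d} = 2.713% × √5 = 6.066%.
z(99%) = 2.326.
VaR = 2.326 × 6.066% = 14.110%; on $2,500,000 that is $352,750.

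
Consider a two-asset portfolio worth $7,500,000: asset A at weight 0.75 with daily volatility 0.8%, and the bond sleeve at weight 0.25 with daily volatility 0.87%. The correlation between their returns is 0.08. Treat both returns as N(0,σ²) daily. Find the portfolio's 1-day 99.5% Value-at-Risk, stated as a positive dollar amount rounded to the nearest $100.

$126,400

σ_p² = 0.75²·0.8² + 0.25²·0.87² + 2·0.08·0.75·0.25·0.8·0.87 = 0.4282 (%²).
σ_p = √0.4282 = 0.654%.
At 99.5%, z = 2.576.
VaR = 2.576 × 0.654% = 1.685%; on $7,500,000 that is $126,375.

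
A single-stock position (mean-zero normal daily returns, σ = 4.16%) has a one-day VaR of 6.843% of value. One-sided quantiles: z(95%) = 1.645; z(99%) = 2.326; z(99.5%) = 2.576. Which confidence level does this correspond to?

95%

Implied z = VaR/σ = 6.843 / 4.16 = 1.645.
This matches z(95%) = 1.645.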